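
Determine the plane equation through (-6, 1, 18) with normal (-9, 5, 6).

The plane through P with normal n = (a, b, c) satisfies n·(r - P) = 0,
i.e. ax + by + cz = a·x₀ + b·y₀ + c·z₀.
d = (-9)·(-6) + 5·1 + 6·18
  = 54 + 5 + 108
  = 167
Equation: -9x + 5y + 6z = 167

-9x + 5y + 6z = 167


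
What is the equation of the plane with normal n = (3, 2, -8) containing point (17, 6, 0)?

The plane through P with normal n = (a, b, c) satisfies n·(r - P) = 0,
i.e. ax + by + cz = a·x₀ + b·y₀ + c·z₀.
d = 3·17 + 2·6 + (-8)·0
  = 51 + 12 + 0
  = 63
Equation: 3x + 2y - 8z = 63

3x + 2y - 8z = 63


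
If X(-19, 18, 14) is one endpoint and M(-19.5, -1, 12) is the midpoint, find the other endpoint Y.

Y = 2M - X
  = (2·(-19.5) - (-19), 2·(-1) - 18, 2·12 - 14)
  = (-39 + 19, -2 - 18, 24 - 14)
  = (-20, -20, 10)

(-20, -20, 10)


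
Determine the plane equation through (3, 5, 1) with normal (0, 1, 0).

The plane through P with normal n = (a, b, c) satisfies n·(r - P) = 0,
i.e. ax + by + cz = a·x₀ + b·y₀ + c·z₀.
d = 0·3 + 1·5 + 0·1
  = 0 + 5 + 0
  = 5
Equation: y = 5

y = 5


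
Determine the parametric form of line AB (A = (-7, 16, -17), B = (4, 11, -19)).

Direction vector d = B - A = (4 + 7, 11 - 16, -19 + 17) = (11, -5, -2)
Parametric form r = A + t·d:
x = -7 + 11t, y = 16 - 5t, z = -17 - 2t

x = -7 + 11t, y = 16 - 5t, z = -17 - 2t


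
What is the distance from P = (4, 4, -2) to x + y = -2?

distance = |a·x₀ + b·y₀ + c·z₀ - d| / √(a² + b² + c²)
  = |1·4 + 1·4 + 0·(-2) - (-2)| / √(1² + 1² + 0²)
  = |4 + 4 + 0 + 2| / √(1 + 1 + 0)
  = |10| / √2
  = 10 / 1.414
  ≈ 7.071

7.071


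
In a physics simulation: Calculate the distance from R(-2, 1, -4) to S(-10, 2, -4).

d = √[(x₂-x₁)² + (y₂-y₁)² + (z₂-z₁)²]
  = √[(-8)² + 1² + 0²]
  = √[64 + 1 + 0]
  = √65
  ≈ 8.062

8.062


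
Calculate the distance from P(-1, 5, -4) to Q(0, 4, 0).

d = √[(x₂-x₁)² + (y₂-y₁)² + (z₂-z₁)²]
  = √[1² + (-1)² + 4²]
  = √[1 + 1 + 16]
  = √18
  ≈ 4.243

4.243


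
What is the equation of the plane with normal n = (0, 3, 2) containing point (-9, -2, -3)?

The plane through P with normal n = (a, b, c) satisfies n·(r - P) = 0,
i.e. ax + by + cz = a·x₀ + b·y₀ + c·z₀.
d = 0·(-9) + 3·(-2) + 2·(-3)
  = 0 - 6 - 6
  = -12
Equation: 3y + 2z = -12

3y + 2z = -12


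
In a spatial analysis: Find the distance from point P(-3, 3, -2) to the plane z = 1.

distance = |a·x₀ + b·y₀ + c·z₀ - d| / √(a² + b² + c²)
  = |0·(-3) + 0·3 + 1·(-2) - 1| / √(0² + 0² + 1²)
  = |0 + 0 - 2 - 1| / √(0 + 0 + 1)
  = |-3| / √1
  = 3 / 1
  ≈ 3

3


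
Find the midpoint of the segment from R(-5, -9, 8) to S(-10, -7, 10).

M = ((x₁+x₂)/2, (y₁+y₂)/2, (z₁+z₂)/2)
  = ((-5 - 10)/2, (-9 - 7)/2, (8 + 10)/2)
  = (-15/2, -16/2, 18/2)
  = (-7.5, -8, 9)

(-7.5, -8, 9)


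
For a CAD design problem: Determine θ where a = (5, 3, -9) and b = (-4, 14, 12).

a·b = 5·(-4) + 3·14 + (-9)·12 = -20 + 42 - 108 = -86
|a| = √(5² + 3² + (-9)²) = √115 ≈ 10.72
|b| = √((-4)² + 14² + 12²) = √356 ≈ 18.87
cos θ = (a·b)/(|a||b|) = -86/(10.72·18.87) ≈ -0.425
θ = arccos(-0.425) ≈ 115.2°

115.2°


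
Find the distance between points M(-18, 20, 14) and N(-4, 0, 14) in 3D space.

d = √[(x₂-x₁)² + (y₂-y₁)² + (z₂-z₁)²]
  = √[14² + (-20)² + 0²]
  = √[196 + 400 + 0]
  = √596
  ≈ 24.41

24.41


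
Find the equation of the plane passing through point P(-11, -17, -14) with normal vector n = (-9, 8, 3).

The plane through P with normal n = (a, b, c) satisfies n·(r - P) = 0,
i.e. ax + by + cz = a·x₀ + b·y₀ + c·z₀.
d = (-9)·(-11) + 8·(-17) + 3·(-14)
  = 99 - 136 - 42
  = -79
Equation: -9x + 8y + 3z = -79

-9x + 8y + 3z = -79


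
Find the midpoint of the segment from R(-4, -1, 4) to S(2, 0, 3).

M = ((x₁+x₂)/2, (y₁+y₂)/2, (z₁+z₂)/2)
  = ((-4 + 2)/2, (-1 + 0)/2, (4 + 3)/2)
  = (-2/2, -1/2, 7/2)
  = (-1, -0.5, 3.5)

(-1, -0.5, 3.5)


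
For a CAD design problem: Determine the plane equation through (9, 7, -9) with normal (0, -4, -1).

The plane through P with normal n = (a, b, c) satisfies n·(r - P) = 0,
i.e. ax + by + cz = a·x₀ + b·y₀ + c·z₀.
d = 0·9 + (-4)·7 + (-1)·(-9)
  = 0 - 28 + 9
  = -19
Equation: -4y - z = -19

-4y - z = -19


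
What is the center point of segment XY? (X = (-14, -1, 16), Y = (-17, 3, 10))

M = ((x₁+x₂)/2, (y₁+y₂)/2, (z₁+z₂)/2)
  = ((-14 - 17)/2, (-1 + 3)/2, (16 + 10)/2)
  = (-31/2, 2/2, 26/2)
  = (-15.5, 1, 13)

(-15.5, 1, 13)


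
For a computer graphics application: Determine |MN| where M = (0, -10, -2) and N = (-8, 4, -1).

d = √[(x₂-x₁)² + (y₂-y₁)² + (z₂-z₁)²]
  = √[(-8)² + 14² + 1²]
  = √[64 + 196 + 1]
  = √261
  ≈ 16.16

16.16


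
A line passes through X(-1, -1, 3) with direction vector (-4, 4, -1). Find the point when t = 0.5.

P(t) = X + t·d
  = (-1 + (-4)·0.5, -1 + 4·0.5, 3 + (-1)·0.5)
  = (-1 - 2, -1 + 2, 3 - 0.5)
  = (-3, 1, 2.5)

(-3, 1, 2.5)


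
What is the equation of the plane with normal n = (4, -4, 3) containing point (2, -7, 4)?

The plane through P with normal n = (a, b, c) satisfies n·(r - P) = 0,
i.e. ax + by + cz = a·x₀ + b·y₀ + c·z₀.
d = 4·2 + (-4)·(-7) + 3·4
  = 8 + 28 + 12
  = 48
Equation: 4x - 4y + 3z = 48

4x - 4y + 3z = 48


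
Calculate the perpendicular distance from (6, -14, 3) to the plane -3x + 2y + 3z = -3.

distance = |a·x₀ + b·y₀ + c·z₀ - d| / √(a² + b² + c²)
  = |(-3)·6 + 2·(-14) + 3·3 - (-3)| / √((-3)² + 2² + 3²)
  = |-18 - 28 + 9 + 3| / √(9 + 4 + 9)
  = |-34| / √22
  = 34 / 4.69
  ≈ 7.249

7.249


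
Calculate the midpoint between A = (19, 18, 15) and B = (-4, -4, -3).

M = ((x₁+x₂)/2, (y₁+y₂)/2, (z₁+z₂)/2)
  = ((19 - 4)/2, (18 - 4)/2, (15 - 3)/2)
  = (15/2, 14/2, 12/2)
  = (7.5, 7, 6)

(7.5, 7, 6)


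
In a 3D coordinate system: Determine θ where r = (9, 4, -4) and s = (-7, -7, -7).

r·s = 9·(-7) + 4·(-7) + (-4)·(-7) = -63 - 28 + 28 = -63
|r| = √(9² + 4² + (-4)²) = √113 ≈ 10.63
|s| = √((-7)² + (-7)² + (-7)²) = √147 ≈ 12.12
cos θ = (r·s)/(|r||s|) = -63/(10.63·12.12) ≈ -0.4888
θ = arccos(-0.4888) ≈ 119.3°

119.3°


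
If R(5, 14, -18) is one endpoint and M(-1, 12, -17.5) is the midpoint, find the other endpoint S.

S = 2M - R
  = (2·(-1) - 5, 2·12 - 14, 2·(-17.5) - (-18))
  = (-2 - 5, 24 - 14, -35 + 18)
  = (-7, 10, -17)

(-7, 10, -17)


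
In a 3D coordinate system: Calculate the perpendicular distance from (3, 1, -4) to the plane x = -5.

distance = |a·x₀ + b·y₀ + c·z₀ - d| / √(a² + b² + c²)
  = |1·3 + 0·1 + 0·(-4) - (-5)| / √(1² + 0² + 0²)
  = |3 + 0 + 0 + 5| / √(1 + 0 + 0)
  = |8| / √1
  = 8 / 1
  ≈ 8

8


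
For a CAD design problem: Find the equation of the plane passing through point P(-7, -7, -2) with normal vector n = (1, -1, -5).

The plane through P with normal n = (a, b, c) satisfies n·(r - P) = 0,
i.e. ax + by + cz = a·x₀ + b·y₀ + c·z₀.
d = 1·(-7) + (-1)·(-7) + (-5)·(-2)
  = -7 + 7 + 10
  = 10
Equation: x - y - 5z = 10

x - y - 5z = 10


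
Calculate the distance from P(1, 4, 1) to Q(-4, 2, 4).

d = √[(x₂-x₁)² + (y₂-y₁)² + (z₂-z₁)²]
  = √[(-5)² + (-2)² + 3²]
  = √[25 + 4 + 9]
  = √38
  ≈ 6.164

6.164


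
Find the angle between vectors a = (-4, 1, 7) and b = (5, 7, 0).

a·b = (-4)·5 + 1·7 + 7·0 = -20 + 7 + 0 = -13
|a| = √((-4)² + 1² + 7²) = √66 ≈ 8.124
|b| = √(5² + 7² + 0²) = √74 ≈ 8.602
cos θ = (a·b)/(|a||b|) = -13/(8.124·8.602) ≈ -0.186
θ = arccos(-0.186) ≈ 100.7°

100.7°


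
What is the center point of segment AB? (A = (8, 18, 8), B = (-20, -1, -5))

M = ((x₁+x₂)/2, (y₁+y₂)/2, (z₁+z₂)/2)
  = ((8 - 20)/2, (18 - 1)/2, (8 - 5)/2)
  = (-12/2, 17/2, 3/2)
  = (-6, 8.5, 1.5)

(-6, 8.5, 1.5)


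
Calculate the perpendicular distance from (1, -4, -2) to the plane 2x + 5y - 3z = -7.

distance = |a·x₀ + b·y₀ + c·z₀ - d| / √(a² + b² + c²)
  = |2·1 + 5·(-4) + (-3)·(-2) - (-7)| / √(2² + 5² + (-3)²)
  = |2 - 20 + 6 + 7| / √(4 + 25 + 9)
  = |-5| / √38
  = 5 / 6.164
  ≈ 0.8111

0.8111


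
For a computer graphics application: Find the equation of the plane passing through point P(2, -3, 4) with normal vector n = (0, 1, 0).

The plane through P with normal n = (a, b, c) satisfies n·(r - P) = 0,
i.e. ax + by + cz = a·x₀ + b·y₀ + c·z₀.
d = 0·2 + 1·(-3) + 0·4
  = 0 - 3 + 0
  = -3
Equation: y = -3

y = -3


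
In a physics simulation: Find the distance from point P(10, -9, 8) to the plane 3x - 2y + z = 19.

distance = |a·x₀ + b·y₀ + c·z₀ - d| / √(a² + b² + c²)
  = |3·10 + (-2)·(-9) + 1·8 - 19| / √(3² + (-2)² + 1²)
  = |30 + 18 + 8 - 19| / √(9 + 4 + 1)
  = |37| / √14
  = 37 / 3.742
  ≈ 9.889

9.889


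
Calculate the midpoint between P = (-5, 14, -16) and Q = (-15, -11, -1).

M = ((x₁+x₂)/2, (y₁+y₂)/2, (z₁+z₂)/2)
  = ((-5 - 15)/2, (14 - 11)/2, (-16 - 1)/2)
  = (-20/2, 3/2, -17/2)
  = (-10, 1.5, -8.5)

(-10, 1.5, -8.5)


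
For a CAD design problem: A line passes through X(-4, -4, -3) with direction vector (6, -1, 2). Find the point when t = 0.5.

P(t) = X + t·d
  = (-4 + 6·0.5, -4 + (-1)·0.5, -3 + 2·0.5)
  = (-4 + 3, -4 - 0.5, -3 + 1)
  = (-1, -4.5, -2)

(-1, -4.5, -2)


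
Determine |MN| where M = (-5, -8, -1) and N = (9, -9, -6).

d = √[(x₂-x₁)² + (y₂-y₁)² + (z₂-z₁)²]
  = √[14² + (-1)² + (-5)²]
  = √[196 + 1 + 25]
  = √222
  ≈ 14.9

14.9


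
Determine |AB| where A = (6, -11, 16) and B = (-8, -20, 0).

d = √[(x₂-x₁)² + (y₂-y₁)² + (z₂-z₁)²]
  = √[(-14)² + (-9)² + (-16)²]
  = √[196 + 81 + 256]
  = √533
  ≈ 23.09

23.09


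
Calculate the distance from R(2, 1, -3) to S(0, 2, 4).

d = √[(x₂-x₁)² + (y₂-y₁)² + (z₂-z₁)²]
  = √[(-2)² + 1² + 7²]
  = √[4 + 1 + 49]
  = √54
  ≈ 7.348

7.348


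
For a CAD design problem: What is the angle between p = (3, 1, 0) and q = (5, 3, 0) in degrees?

p·q = 3·5 + 1·3 + 0·0 = 15 + 3 + 0 = 18
|p| = √(3² + 1² + 0²) = √10 ≈ 3.162
|q| = √(5² + 3² + 0²) = √34 ≈ 5.831
cos θ = (p·q)/(|p||q|) = 18/(3.162·5.831) ≈ 0.9762
θ = arccos(0.9762) ≈ 12.53°

12.53°


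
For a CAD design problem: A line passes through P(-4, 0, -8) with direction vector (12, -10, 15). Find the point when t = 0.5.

P(t) = P + t·d
  = (-4 + 12·0.5, 0 + (-10)·0.5, -8 + 15·0.5)
  = (-4 + 6, 0 - 5, -8 + 7.5)
  = (2, -5, -0.5)

(2, -5, -0.5)


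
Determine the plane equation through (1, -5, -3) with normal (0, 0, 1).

The plane through P with normal n = (a, b, c) satisfies n·(r - P) = 0,
i.e. ax + by + cz = a·x₀ + b·y₀ + c·z₀.
d = 0·1 + 0·(-5) + 1·(-3)
  = 0 + 0 - 3
  = -3
Equation: z = -3

z = -3


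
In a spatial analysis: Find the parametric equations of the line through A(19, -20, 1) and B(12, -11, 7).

Direction vector d = B - A = (12 - 19, -11 + 20, 7 - 1) = (-7, 9, 6)
Parametric form r = A + t·d:
x = 19 - 7t, y = -20 + 9t, z = 1 + 6t

x = 19 - 7t, y = -20 + 9t, z = 1 + 6t


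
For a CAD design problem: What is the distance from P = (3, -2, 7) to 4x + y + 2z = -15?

distance = |a·x₀ + b·y₀ + c·z₀ - d| / √(a² + b² + c²)
  = |4·3 + 1·(-2) + 2·7 - (-15)| / √(4² + 1² + 2²)
  = |12 - 2 + 14 + 15| / √(16 + 1 + 4)
  = |39| / √21
  = 39 / 4.583
  ≈ 8.51

8.51


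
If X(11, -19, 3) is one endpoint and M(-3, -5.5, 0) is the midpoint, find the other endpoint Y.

Y = 2M - X
  = (2·(-3) - 11, 2·(-5.5) - (-19), 2·0 - 3)
  = (-6 - 11, -11 + 19, 0 - 3)
  = (-17, 8, -3)

(-17, 8, -3)


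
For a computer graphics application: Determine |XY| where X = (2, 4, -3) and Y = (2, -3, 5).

d = √[(x₂-x₁)² + (y₂-y₁)² + (z₂-z₁)²]
  = √[0² + (-7)² + 8²]
  = √[0 + 49 + 64]
  = √113
  ≈ 10.63

10.63


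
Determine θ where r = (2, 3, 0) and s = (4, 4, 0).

r·s = 2·4 + 3·4 + 0·0 = 8 + 12 + 0 = 20
|r| = √(2² + 3² + 0²) = √13 ≈ 3.606
|s| = √(4² + 4² + 0²) = √32 ≈ 5.657
cos θ = (r·s)/(|r||s|) = 20/(3.606·5.657) ≈ 0.9806
θ = arccos(0.9806) ≈ 11.31°

11.31°


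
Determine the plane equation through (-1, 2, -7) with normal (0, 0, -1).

The plane through P with normal n = (a, b, c) satisfies n·(r - P) = 0,
i.e. ax + by + cz = a·x₀ + b·y₀ + c·z₀.
d = 0·(-1) + 0·2 + (-1)·(-7)
  = 0 + 0 + 7
  = 7
Equation: -z = 7

-z = 7


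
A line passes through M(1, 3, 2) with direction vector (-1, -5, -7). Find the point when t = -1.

P(t) = M + t·d
  = (1 + (-1)·(-1), 3 + (-5)·(-1), 2 + (-7)·(-1))
  = (1 + 1, 3 + 5, 2 + 7)
  = (2, 8, 9)

(2, 8, 9)


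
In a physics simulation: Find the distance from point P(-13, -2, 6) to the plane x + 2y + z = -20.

distance = |a·x₀ + b·y₀ + c·z₀ - d| / √(a² + b² + c²)
  = |1·(-13) + 2·(-2) + 1·6 - (-20)| / √(1² + 2² + 1²)
  = |-13 - 4 + 6 + 20| / √(1 + 4 + 1)
  = |9| / √6
  = 9 / 2.449
  ≈ 3.674

3.674


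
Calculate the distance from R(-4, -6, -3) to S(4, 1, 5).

d = √[(x₂-x₁)² + (y₂-y₁)² + (z₂-z₁)²]
  = √[8² + 7² + 8²]
  = √[64 + 49 + 64]
  = √177
  ≈ 13.3

13.3


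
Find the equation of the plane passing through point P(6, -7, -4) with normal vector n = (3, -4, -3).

The plane through P with normal n = (a, b, c) satisfies n·(r - P) = 0,
i.e. ax + by + cz = a·x₀ + b·y₀ + c·z₀.
d = 3·6 + (-4)·(-7) + (-3)·(-4)
  = 18 + 28 + 12
  = 58
Equation: 3x - 4y - 3z = 58

3x - 4y - 3z = 58


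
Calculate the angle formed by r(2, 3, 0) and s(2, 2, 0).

r·s = 2·2 + 3·2 + 0·0 = 4 + 6 + 0 = 10
|r| = √(2² + 3² + 0²) = √13 ≈ 3.606
|s| = √(2² + 2² + 0²) = √8 ≈ 2.828
cos θ = (r·s)/(|r||s|) = 10/(3.606·2.828) ≈ 0.9806
θ = arccos(0.9806) ≈ 11.31°

11.31°


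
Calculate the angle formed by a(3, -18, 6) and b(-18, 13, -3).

a·b = 3·(-18) + (-18)·13 + 6·(-3) = -54 - 234 - 18 = -306
|a| = √(3² + (-18)² + 6²) = √369 ≈ 19.21
|b| = √((-18)² + 13² + (-3)²) = √502 ≈ 22.41
cos θ = (a·b)/(|a||b|) = -306/(19.21·22.41) ≈ -0.711
θ = arccos(-0.711) ≈ 135.3°

135.3°


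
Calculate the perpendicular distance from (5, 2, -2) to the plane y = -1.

distance = |a·x₀ + b·y₀ + c·z₀ - d| / √(a² + b² + c²)
  = |0·5 + 1·2 + 0·(-2) - (-1)| / √(0² + 1² + 0²)
  = |0 + 2 + 0 + 1| / √(0 + 1 + 0)
  = |3| / √1
  = 3 / 1
  ≈ 3

3


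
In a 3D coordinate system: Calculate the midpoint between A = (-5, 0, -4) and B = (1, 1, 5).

M = ((x₁+x₂)/2, (y₁+y₂)/2, (z₁+z₂)/2)
  = ((-5 + 1)/2, (0 + 1)/2, (-4 + 5)/2)
  = (-4/2, 1/2, 1/2)
  = (-2, 0.5, 0.5)

(-2, 0.5, 0.5)


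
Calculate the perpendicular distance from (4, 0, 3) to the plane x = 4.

distance = |a·x₀ + b·y₀ + c·z₀ - d| / √(a² + b² + c²)
  = |1·4 + 0·0 + 0·3 - 4| / √(1² + 0² + 0²)
  = |4 + 0 + 0 - 4| / √(1 + 0 + 0)
  = |0| / √1
  = 0 / 1
  ≈ 0

0


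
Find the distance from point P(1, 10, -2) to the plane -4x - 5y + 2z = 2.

distance = |a·x₀ + b·y₀ + c·z₀ - d| / √(a² + b² + c²)
  = |(-4)·1 + (-5)·10 + 2·(-2) - 2| / √((-4)² + (-5)² + 2²)
  = |-4 - 50 - 4 - 2| / √(16 + 25 + 4)
  = |-60| / √45
  = 60 / 6.708
  ≈ 8.944

8.944


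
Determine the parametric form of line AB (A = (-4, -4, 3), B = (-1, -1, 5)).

Direction vector d = B - A = (-1 + 4, -1 + 4, 5 - 3) = (3, 3, 2)
Parametric form r = A + t·d:
x = -4 + 3t, y = -4 + 3t, z = 3 + 2t

x = -4 + 3t, y = -4 + 3t, z = 3 + 2t


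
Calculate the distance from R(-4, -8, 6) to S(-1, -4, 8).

d = √[(x₂-x₁)² + (y₂-y₁)² + (z₂-z₁)²]
  = √[3² + 4² + 2²]
  = √[9 + 16 + 4]
  = √29
  ≈ 5.385

5.385


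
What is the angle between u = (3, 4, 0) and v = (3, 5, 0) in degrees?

u·v = 3·3 + 4·5 + 0·0 = 9 + 20 + 0 = 29
|u| = √(3² + 4² + 0²) = √25 ≈ 5
|v| = √(3² + 5² + 0²) = √34 ≈ 5.831
cos θ = (u·v)/(|u||v|) = 29/(5·5.831) ≈ 0.9947
θ = arccos(0.9947) ≈ 5.906°

5.906°


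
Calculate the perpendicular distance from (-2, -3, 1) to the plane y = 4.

distance = |a·x₀ + b·y₀ + c·z₀ - d| / √(a² + b² + c²)
  = |0·(-2) + 1·(-3) + 0·1 - 4| / √(0² + 1² + 0²)
  = |0 - 3 + 0 - 4| / √(0 + 1 + 0)
  = |-7| / √1
  = 7 / 1
  ≈ 7

7


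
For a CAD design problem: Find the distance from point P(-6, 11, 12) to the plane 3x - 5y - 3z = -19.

distance = |a·x₀ + b·y₀ + c·z₀ - d| / √(a² + b² + c²)
  = |3·(-6) + (-5)·11 + (-3)·12 - (-19)| / √(3² + (-5)² + (-3)²)
  = |-18 - 55 - 36 + 19| / √(9 + 25 + 9)
  = |-90| / √43
  = 90 / 6.557
  ≈ 13.72

13.72


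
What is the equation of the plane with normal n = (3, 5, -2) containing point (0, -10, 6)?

The plane through P with normal n = (a, b, c) satisfies n·(r - P) = 0,
i.e. ax + by + cz = a·x₀ + b·y₀ + c·z₀.
d = 3·0 + 5·(-10) + (-2)·6
  = 0 - 50 - 12
  = -62
Equation: 3x + 5y - 2z = -62

3x + 5y - 2z = -62


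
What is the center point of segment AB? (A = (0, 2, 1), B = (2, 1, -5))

M = ((x₁+x₂)/2, (y₁+y₂)/2, (z₁+z₂)/2)
  = ((0 + 2)/2, (2 + 1)/2, (1 - 5)/2)
  = (2/2, 3/2, -4/2)
  = (1, 1.5, -2)

(1, 1.5, -2)


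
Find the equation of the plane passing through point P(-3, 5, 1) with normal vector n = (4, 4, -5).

The plane through P with normal n = (a, b, c) satisfies n·(r - P) = 0,
i.e. ax + by + cz = a·x₀ + b·y₀ + c·z₀.
d = 4·(-3) + 4·5 + (-5)·1
  = -12 + 20 - 5
  = 3
Equation: 4x + 4y - 5z = 3

4x + 4y - 5z = 3


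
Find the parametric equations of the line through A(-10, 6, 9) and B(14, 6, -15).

Direction vector d = B - A = (14 + 10, 6 - 6, -15 - 9) = (24, 0, -24)
Parametric form r = A + t·d:
x = -10 + 24t, y = 6, z = 9 - 24t

x = -10 + 24t, y = 6, z = 9 - 24t


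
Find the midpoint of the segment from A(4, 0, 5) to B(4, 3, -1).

M = ((x₁+x₂)/2, (y₁+y₂)/2, (z₁+z₂)/2)
  = ((4 + 4)/2, (0 + 3)/2, (5 - 1)/2)
  = (8/2, 3/2, 4/2)
  = (4, 1.5, 2)

(4, 1.5, 2)


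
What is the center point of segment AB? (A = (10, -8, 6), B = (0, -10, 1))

M = ((x₁+x₂)/2, (y₁+y₂)/2, (z₁+z₂)/2)
  = ((10 + 0)/2, (-8 - 10)/2, (6 + 1)/2)
  = (10/2, -18/2, 7/2)
  = (5, -9, 3.5)

(5, -9, 3.5)


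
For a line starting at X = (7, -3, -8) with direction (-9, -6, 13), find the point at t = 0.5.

P(t) = X + t·d
  = (7 + (-9)·0.5, -3 + (-6)·0.5, -8 + 13·0.5)
  = (7 - 4.5, -3 - 3, -8 + 6.5)
  = (2.5, -6, -1.5)

(2.5, -6, -1.5)


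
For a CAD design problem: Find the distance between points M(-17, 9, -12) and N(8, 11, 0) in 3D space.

d = √[(x₂-x₁)² + (y₂-y₁)² + (z₂-z₁)²]
  = √[25² + 2² + 12²]
  = √[625 + 4 + 144]
  = √773
  ≈ 27.8

27.8


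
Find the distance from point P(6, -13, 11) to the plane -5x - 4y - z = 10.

distance = |a·x₀ + b·y₀ + c·z₀ - d| / √(a² + b² + c²)
  = |(-5)·6 + (-4)·(-13) + (-1)·11 - 10| / √((-5)² + (-4)² + (-1)²)
  = |-30 + 52 - 11 - 10| / √(25 + 16 + 1)
  = |1| / √42
  = 1 / 6.481
  ≈ 0.1543

0.1543


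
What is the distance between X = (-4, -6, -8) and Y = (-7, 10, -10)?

d = √[(x₂-x₁)² + (y₂-y₁)² + (z₂-z₁)²]
  = √[(-3)² + 16² + (-2)²]
  = √[9 + 256 + 4]
  = √269
  ≈ 16.4

16.4


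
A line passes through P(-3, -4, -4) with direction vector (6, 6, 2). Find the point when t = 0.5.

P(t) = P + t·d
  = (-3 + 6·0.5, -4 + 6·0.5, -4 + 2·0.5)
  = (-3 + 3, -4 + 3, -4 + 1)
  = (0, -1, -3)

(0, -1, -3)


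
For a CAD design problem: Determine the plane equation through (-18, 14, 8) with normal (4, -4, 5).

The plane through P with normal n = (a, b, c) satisfies n·(r - P) = 0,
i.e. ax + by + cz = a·x₀ + b·y₀ + c·z₀.
d = 4·(-18) + (-4)·14 + 5·8
  = -72 - 56 + 40
  = -88
Equation: 4x - 4y + 5z = -88

4x - 4y + 5z = -88


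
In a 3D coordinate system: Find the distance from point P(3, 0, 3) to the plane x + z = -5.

distance = |a·x₀ + b·y₀ + c·z₀ - d| / √(a² + b² + c²)
  = |1·3 + 0·0 + 1·3 - (-5)| / √(1² + 0² + 1²)
  = |3 + 0 + 3 + 5| / √(1 + 0 + 1)
  = |11| / √2
  = 11 / 1.414
  ≈ 7.778

7.778


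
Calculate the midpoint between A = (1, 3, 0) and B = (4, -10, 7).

M = ((x₁+x₂)/2, (y₁+y₂)/2, (z₁+z₂)/2)
  = ((1 + 4)/2, (3 - 10)/2, (0 + 7)/2)
  = (5/2, -7/2, 7/2)
  = (2.5, -3.5, 3.5)

(2.5, -3.5, 3.5)


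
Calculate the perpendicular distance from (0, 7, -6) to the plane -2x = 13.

distance = |a·x₀ + b·y₀ + c·z₀ - d| / √(a² + b² + c²)
  = |(-2)·0 + 0·7 + 0·(-6) - 13| / √((-2)² + 0² + 0²)
  = |0 + 0 + 0 - 13| / √(4 + 0 + 0)
  = |-13| / √4
  = 13 / 2
  ≈ 6.5

6.5


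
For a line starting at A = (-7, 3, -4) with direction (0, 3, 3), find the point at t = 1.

P(t) = A + t·d
  = (-7 + 0·1, 3 + 3·1, -4 + 3·1)
  = (-7 + 0, 3 + 3, -4 + 3)
  = (-7, 6, -1)

(-7, 6, -1)


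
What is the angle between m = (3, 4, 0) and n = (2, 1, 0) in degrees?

m·n = 3·2 + 4·1 + 0·0 = 6 + 4 + 0 = 10
|m| = √(3² + 4² + 0²) = √25 ≈ 5
|n| = √(2² + 1² + 0²) = √5 ≈ 2.236
cos θ = (m·n)/(|m||n|) = 10/(5·2.236) ≈ 0.8944
θ = arccos(0.8944) ≈ 26.57°

26.57°


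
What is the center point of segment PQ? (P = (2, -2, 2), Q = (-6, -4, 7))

M = ((x₁+x₂)/2, (y₁+y₂)/2, (z₁+z₂)/2)
  = ((2 - 6)/2, (-2 - 4)/2, (2 + 7)/2)
  = (-4/2, -6/2, 9/2)
  = (-2, -3, 4.5)

(-2, -3, 4.5)


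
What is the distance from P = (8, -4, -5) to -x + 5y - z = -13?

distance = |a·x₀ + b·y₀ + c·z₀ - d| / √(a² + b² + c²)
  = |(-1)·8 + 5·(-4) + (-1)·(-5) - (-13)| / √((-1)² + 5² + (-1)²)
  = |-8 - 20 + 5 + 13| / √(1 + 25 + 1)
  = |-10| / √27
  = 10 / 5.196
  ≈ 1.925

1.925


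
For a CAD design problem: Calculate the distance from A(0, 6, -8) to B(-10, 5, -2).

d = √[(x₂-x₁)² + (y₂-y₁)² + (z₂-z₁)²]
  = √[(-10)² + (-1)² + 6²]
  = √[100 + 1 + 36]
  = √137
  ≈ 11.7

11.7


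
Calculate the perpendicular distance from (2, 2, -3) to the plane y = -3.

distance = |a·x₀ + b·y₀ + c·z₀ - d| / √(a² + b² + c²)
  = |0·2 + 1·2 + 0·(-3) - (-3)| / √(0² + 1² + 0²)
  = |0 + 2 + 0 + 3| / √(0 + 1 + 0)
  = |5| / √1
  = 5 / 1
  ≈ 5

5


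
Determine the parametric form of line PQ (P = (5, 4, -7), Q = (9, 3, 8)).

Direction vector d = Q - P = (9 - 5, 3 - 4, 8 + 7) = (4, -1, 15)
Parametric form r = P + t·d:
x = 5 + 4t, y = 4 - t, z = -7 + 15t

x = 5 + 4t, y = 4 - t, z = -7 + 15t


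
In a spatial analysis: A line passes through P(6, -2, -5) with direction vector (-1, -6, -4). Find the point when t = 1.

P(t) = P + t·d
  = (6 + (-1)·1, -2 + (-6)·1, -5 + (-4)·1)
  = (6 - 1, -2 - 6, -5 - 4)
  = (5, -8, -9)

(5, -8, -9)


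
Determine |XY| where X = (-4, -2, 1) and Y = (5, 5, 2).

d = √[(x₂-x₁)² + (y₂-y₁)² + (z₂-z₁)²]
  = √[9² + 7² + 1²]
  = √[81 + 49 + 1]
  = √131
  ≈ 11.45

11.45


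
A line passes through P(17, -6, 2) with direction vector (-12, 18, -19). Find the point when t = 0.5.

P(t) = P + t·d
  = (17 + (-12)·0.5, -6 + 18·0.5, 2 + (-19)·0.5)
  = (17 - 6, -6 + 9, 2 - 9.5)
  = (11, 3, -7.5)

(11, 3, -7.5)


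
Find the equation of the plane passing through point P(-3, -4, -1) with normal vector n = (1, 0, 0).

The plane through P with normal n = (a, b, c) satisfies n·(r - P) = 0,
i.e. ax + by + cz = a·x₀ + b·y₀ + c·z₀.
d = 1·(-3) + 0·(-4) + 0·(-1)
  = -3 + 0 + 0
  = -3
Equation: x = -3

x = -3


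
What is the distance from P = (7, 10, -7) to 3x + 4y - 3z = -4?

distance = |a·x₀ + b·y₀ + c·z₀ - d| / √(a² + b² + c²)
  = |3·7 + 4·10 + (-3)·(-7) - (-4)| / √(3² + 4² + (-3)²)
  = |21 + 40 + 21 + 4| / √(9 + 16 + 9)
  = |86| / √34
  = 86 / 5.831
  ≈ 14.75

14.75


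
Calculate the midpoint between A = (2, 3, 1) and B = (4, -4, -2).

M = ((x₁+x₂)/2, (y₁+y₂)/2, (z₁+z₂)/2)
  = ((2 + 4)/2, (3 - 4)/2, (1 - 2)/2)
  = (6/2, -1/2, -1/2)
  = (3, -0.5, -0.5)

(3, -0.5, -0.5)


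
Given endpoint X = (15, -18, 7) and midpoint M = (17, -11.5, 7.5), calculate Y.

Y = 2M - X
  = (2·17 - 15, 2·(-11.5) - (-18), 2·7.5 - 7)
  = (34 - 15, -23 + 18, 15 - 7)
  = (19, -5, 8)

(19, -5, 8)


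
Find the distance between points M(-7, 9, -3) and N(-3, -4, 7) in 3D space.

d = √[(x₂-x₁)² + (y₂-y₁)² + (z₂-z₁)²]
  = √[4² + (-13)² + 10²]
  = √[16 + 169 + 100]
  = √285
  ≈ 16.88

16.88


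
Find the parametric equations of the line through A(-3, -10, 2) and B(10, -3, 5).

Direction vector d = B - A = (10 + 3, -3 + 10, 5 - 2) = (13, 7, 3)
Parametric form r = A + t·d:
x = -3 + 13t, y = -10 + 7t, z = 2 + 3t

x = -3 + 13t, y = -10 + 7t, z = 2 + 3t


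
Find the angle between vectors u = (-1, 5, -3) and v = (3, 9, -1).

u·v = (-1)·3 + 5·9 + (-3)·(-1) = -3 + 45 + 3 = 45
|u| = √((-1)² + 5² + (-3)²) = √35 ≈ 5.916
|v| = √(3² + 9² + (-1)²) = √91 ≈ 9.539
cos θ = (u·v)/(|u||v|) = 45/(5.916·9.539) ≈ 0.7974
θ = arccos(0.7974) ≈ 37.12°

37.12°


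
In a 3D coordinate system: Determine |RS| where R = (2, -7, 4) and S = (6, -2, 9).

d = √[(x₂-x₁)² + (y₂-y₁)² + (z₂-z₁)²]
  = √[4² + 5² + 5²]
  = √[16 + 25 + 25]
  = √66
  ≈ 8.124

8.124


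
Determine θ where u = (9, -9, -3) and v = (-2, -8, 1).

u·v = 9·(-2) + (-9)·(-8) + (-3)·1 = -18 + 72 - 3 = 51
|u| = √(9² + (-9)² + (-3)²) = √171 ≈ 13.08
|v| = √((-2)² + (-8)² + 1²) = √69 ≈ 8.307
cos θ = (u·v)/(|u||v|) = 51/(13.08·8.307) ≈ 0.4695
θ = arccos(0.4695) ≈ 62°

62°


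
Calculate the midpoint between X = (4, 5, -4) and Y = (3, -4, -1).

M = ((x₁+x₂)/2, (y₁+y₂)/2, (z₁+z₂)/2)
  = ((4 + 3)/2, (5 - 4)/2, (-4 - 1)/2)
  = (7/2, 1/2, -5/2)
  = (3.5, 0.5, -2.5)

(3.5, 0.5, -2.5)


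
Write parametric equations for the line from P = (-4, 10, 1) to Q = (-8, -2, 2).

Direction vector d = Q - P = (-8 + 4, -2 - 10, 2 - 1) = (-4, -12, 1)
Parametric form r = P + t·d:
x = -4 - 4t, y = 10 - 12t, z = 1 + t

x = -4 - 4t, y = 10 - 12t, z = 1 + t


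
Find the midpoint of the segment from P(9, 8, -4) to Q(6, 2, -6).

M = ((x₁+x₂)/2, (y₁+y₂)/2, (z₁+z₂)/2)
  = ((9 + 6)/2, (8 + 2)/2, (-4 - 6)/2)
  = (15/2, 10/2, -10/2)
  = (7.5, 5, -5)

(7.5, 5, -5)


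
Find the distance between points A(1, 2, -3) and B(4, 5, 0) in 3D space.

d = √[(x₂-x₁)² + (y₂-y₁)² + (z₂-z₁)²]
  = √[3² + 3² + 3²]
  = √[9 + 9 + 9]
  = √27
  ≈ 5.196

5.196


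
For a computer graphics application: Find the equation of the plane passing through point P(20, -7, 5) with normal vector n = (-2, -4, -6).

The plane through P with normal n = (a, b, c) satisfies n·(r - P) = 0,
i.e. ax + by + cz = a·x₀ + b·y₀ + c·z₀.
d = (-2)·20 + (-4)·(-7) + (-6)·5
  = -40 + 28 - 30
  = -42
Equation: -2x - 4y - 6z = -42

-2x - 4y - 6z = -42


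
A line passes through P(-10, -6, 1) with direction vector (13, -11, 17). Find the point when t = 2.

P(t) = P + t·d
  = (-10 + 13·2, -6 + (-11)·2, 1 + 17·2)
  = (-10 + 26, -6 - 22, 1 + 34)
  = (16, -28, 35)

(16, -28, 35)


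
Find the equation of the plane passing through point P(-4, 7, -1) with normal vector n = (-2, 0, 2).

The plane through P with normal n = (a, b, c) satisfies n·(r - P) = 0,
i.e. ax + by + cz = a·x₀ + b·y₀ + c·z₀.
d = (-2)·(-4) + 0·7 + 2·(-1)
  = 8 + 0 - 2
  = 6
Equation: -2x + 2z = 6

-2x + 2z = 6


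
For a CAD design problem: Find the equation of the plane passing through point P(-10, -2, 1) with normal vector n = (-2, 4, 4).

The plane through P with normal n = (a, b, c) satisfies n·(r - P) = 0,
i.e. ax + by + cz = a·x₀ + b·y₀ + c·z₀.
d = (-2)·(-10) + 4·(-2) + 4·1
  = 20 - 8 + 4
  = 16
Equation: -2x + 4y + 4z = 16

-2x + 4y + 4z = 16


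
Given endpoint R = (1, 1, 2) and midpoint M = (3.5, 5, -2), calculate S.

S = 2M - R
  = (2·3.5 - 1, 2·5 - 1, 2·(-2) - 2)
  = (7 - 1, 10 - 1, -4 - 2)
  = (6, 9, -6)

(6, 9, -6)


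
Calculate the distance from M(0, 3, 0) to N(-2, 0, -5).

d = √[(x₂-x₁)² + (y₂-y₁)² + (z₂-z₁)²]
  = √[(-2)² + (-3)² + (-5)²]
  = √[4 + 9 + 25]
  = √38
  ≈ 6.164

6.164


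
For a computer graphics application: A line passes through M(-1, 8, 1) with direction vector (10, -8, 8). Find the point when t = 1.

P(t) = M + t·d
  = (-1 + 10·1, 8 + (-8)·1, 1 + 8·1)
  = (-1 + 10, 8 - 8, 1 + 8)
  = (9, 0, 9)

(9, 0, 9)


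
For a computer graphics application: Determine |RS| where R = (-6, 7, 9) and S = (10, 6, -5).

d = √[(x₂-x₁)² + (y₂-y₁)² + (z₂-z₁)²]
  = √[16² + (-1)² + (-14)²]
  = √[256 + 1 + 196]
  = √453
  ≈ 21.28

21.28


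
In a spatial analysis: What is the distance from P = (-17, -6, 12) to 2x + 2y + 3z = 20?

distance = |a·x₀ + b·y₀ + c·z₀ - d| / √(a² + b² + c²)
  = |2·(-17) + 2·(-6) + 3·12 - 20| / √(2² + 2² + 3²)
  = |-34 - 12 + 36 - 20| / √(4 + 4 + 9)
  = |-30| / √17
  = 30 / 4.123
  ≈ 7.276

7.276


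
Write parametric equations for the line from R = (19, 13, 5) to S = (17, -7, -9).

Direction vector d = S - R = (17 - 19, -7 - 13, -9 - 5) = (-2, -20, -14)
Parametric form r = R + t·d:
x = 19 - 2t, y = 13 - 20t, z = 5 - 14t

x = 19 - 2t, y = 13 - 20t, z = 5 - 14t


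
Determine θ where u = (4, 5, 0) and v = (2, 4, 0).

u·v = 4·2 + 5·4 + 0·0 = 8 + 20 + 0 = 28
|u| = √(4² + 5² + 0²) = √41 ≈ 6.403
|v| = √(2² + 4² + 0²) = √20 ≈ 4.472
cos θ = (u·v)/(|u||v|) = 28/(6.403·4.472) ≈ 0.9778
θ = arccos(0.9778) ≈ 12.09°

12.09°


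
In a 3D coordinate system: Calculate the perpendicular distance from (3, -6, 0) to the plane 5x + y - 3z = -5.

distance = |a·x₀ + b·y₀ + c·z₀ - d| / √(a² + b² + c²)
  = |5·3 + 1·(-6) + (-3)·0 - (-5)| / √(5² + 1² + (-3)²)
  = |15 - 6 + 0 + 5| / √(25 + 1 + 9)
  = |14| / √35
  = 14 / 5.916
  ≈ 2.366

2.366


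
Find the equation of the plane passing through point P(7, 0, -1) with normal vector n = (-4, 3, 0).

The plane through P with normal n = (a, b, c) satisfies n·(r - P) = 0,
i.e. ax + by + cz = a·x₀ + b·y₀ + c·z₀.
d = (-4)·7 + 3·0 + 0·(-1)
  = -28 + 0 + 0
  = -28
Equation: -4x + 3y = -28

-4x + 3y = -28


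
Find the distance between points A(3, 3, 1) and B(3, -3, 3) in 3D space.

d = √[(x₂-x₁)² + (y₂-y₁)² + (z₂-z₁)²]
  = √[0² + (-6)² + 2²]
  = √[0 + 36 + 4]
  = √40
  ≈ 6.325

6.325


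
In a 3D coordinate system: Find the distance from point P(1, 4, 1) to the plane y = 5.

distance = |a·x₀ + b·y₀ + c·z₀ - d| / √(a² + b² + c²)
  = |0·1 + 1·4 + 0·1 - 5| / √(0² + 1² + 0²)
  = |0 + 4 + 0 - 5| / √(0 + 1 + 0)
  = |-1| / √1
  = 1 / 1
  ≈ 1

1


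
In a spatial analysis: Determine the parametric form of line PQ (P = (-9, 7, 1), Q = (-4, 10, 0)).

Direction vector d = Q - P = (-4 + 9, 10 - 7, 0 - 1) = (5, 3, -1)
Parametric form r = P + t·d:
x = -9 + 5t, y = 7 + 3t, z = 1 - t

x = -9 + 5t, y = 7 + 3t, z = 1 - t


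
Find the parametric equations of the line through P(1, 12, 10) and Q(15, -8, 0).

Direction vector d = Q - P = (15 - 1, -8 - 12, 0 - 10) = (14, -20, -10)
Parametric form r = P + t·d:
x = 1 + 14t, y = 12 - 20t, z = 10 - 10t

x = 1 + 14t, y = 12 - 20t, z = 10 - 10t


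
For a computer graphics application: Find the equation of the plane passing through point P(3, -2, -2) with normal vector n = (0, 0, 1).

The plane through P with normal n = (a, b, c) satisfies n·(r - P) = 0,
i.e. ax + by + cz = a·x₀ + b·y₀ + c·z₀.
d = 0·3 + 0·(-2) + 1·(-2)
  = 0 + 0 - 2
  = -2
Equation: z = -2

z = -2


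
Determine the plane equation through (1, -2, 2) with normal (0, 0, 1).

The plane through P with normal n = (a, b, c) satisfies n·(r - P) = 0,
i.e. ax + by + cz = a·x₀ + b·y₀ + c·z₀.
d = 0·1 + 0·(-2) + 1·2
  = 0 + 0 + 2
  = 2
Equation: z = 2

z = 2


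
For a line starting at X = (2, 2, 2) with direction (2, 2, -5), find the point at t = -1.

P(t) = X + t·d
  = (2 + 2·(-1), 2 + 2·(-1), 2 + (-5)·(-1))
  = (2 - 2, 2 - 2, 2 + 5)
  = (0, 0, 7)

(0, 0, 7)


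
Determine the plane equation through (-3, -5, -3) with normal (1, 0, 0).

The plane through P with normal n = (a, b, c) satisfies n·(r - P) = 0,
i.e. ax + by + cz = a·x₀ + b·y₀ + c·z₀.
d = 1·(-3) + 0·(-5) + 0·(-3)
  = -3 + 0 + 0
  = -3
Equation: x = -3

x = -3


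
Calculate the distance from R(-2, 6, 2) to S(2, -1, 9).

d = √[(x₂-x₁)² + (y₂-y₁)² + (z₂-z₁)²]
  = √[4² + (-7)² + 7²]
  = √[16 + 49 + 49]
  = √114
  ≈ 10.68

10.68


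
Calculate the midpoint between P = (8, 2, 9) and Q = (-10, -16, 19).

M = ((x₁+x₂)/2, (y₁+y₂)/2, (z₁+z₂)/2)
  = ((8 - 10)/2, (2 - 16)/2, (9 + 19)/2)
  = (-2/2, -14/2, 28/2)
  = (-1, -7, 14)

(-1, -7, 14)


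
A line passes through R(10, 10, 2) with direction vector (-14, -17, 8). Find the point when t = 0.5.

P(t) = R + t·d
  = (10 + (-14)·0.5, 10 + (-17)·0.5, 2 + 8·0.5)
  = (10 - 7, 10 - 8.5, 2 + 4)
  = (3, 1.5, 6)

(3, 1.5, 6)


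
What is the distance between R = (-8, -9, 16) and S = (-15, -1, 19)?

d = √[(x₂-x₁)² + (y₂-y₁)² + (z₂-z₁)²]
  = √[(-7)² + 8² + 3²]
  = √[49 + 64 + 9]
  = √122
  ≈ 11.05

11.05


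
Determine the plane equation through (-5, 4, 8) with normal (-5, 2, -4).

The plane through P with normal n = (a, b, c) satisfies n·(r - P) = 0,
i.e. ax + by + cz = a·x₀ + b·y₀ + c·z₀.
d = (-5)·(-5) + 2·4 + (-4)·8
  = 25 + 8 - 32
  = 1
Equation: -5x + 2y - 4z = 1

-5x + 2y - 4z = 1


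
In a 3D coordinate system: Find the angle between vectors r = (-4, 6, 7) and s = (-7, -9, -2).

r·s = (-4)·(-7) + 6·(-9) + 7·(-2) = 28 - 54 - 14 = -40
|r| = √((-4)² + 6² + 7²) = √101 ≈ 10.05
|s| = √((-7)² + (-9)² + (-2)²) = √134 ≈ 11.58
cos θ = (r·s)/(|r||s|) = -40/(10.05·11.58) ≈ -0.3438
θ = arccos(-0.3438) ≈ 110.1°

110.1°


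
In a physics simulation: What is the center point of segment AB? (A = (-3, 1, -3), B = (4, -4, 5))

M = ((x₁+x₂)/2, (y₁+y₂)/2, (z₁+z₂)/2)
  = ((-3 + 4)/2, (1 - 4)/2, (-3 + 5)/2)
  = (1/2, -3/2, 2/2)
  = (0.5, -1.5, 1)

(0.5, -1.5, 1)


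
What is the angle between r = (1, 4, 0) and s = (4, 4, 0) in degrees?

r·s = 1·4 + 4·4 + 0·0 = 4 + 16 + 0 = 20
|r| = √(1² + 4² + 0²) = √17 ≈ 4.123
|s| = √(4² + 4² + 0²) = √32 ≈ 5.657
cos θ = (r·s)/(|r||s|) = 20/(4.123·5.657) ≈ 0.8575
θ = arccos(0.8575) ≈ 30.96°

30.96°


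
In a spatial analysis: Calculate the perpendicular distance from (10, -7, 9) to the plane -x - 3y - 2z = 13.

distance = |a·x₀ + b·y₀ + c·z₀ - d| / √(a² + b² + c²)
  = |(-1)·10 + (-3)·(-7) + (-2)·9 - 13| / √((-1)² + (-3)² + (-2)²)
  = |-10 + 21 - 18 - 13| / √(1 + 9 + 4)
  = |-20| / √14
  = 20 / 3.742
  ≈ 5.345

5.345


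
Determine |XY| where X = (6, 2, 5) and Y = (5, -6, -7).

d = √[(x₂-x₁)² + (y₂-y₁)² + (z₂-z₁)²]
  = √[(-1)² + (-8)² + (-12)²]
  = √[1 + 64 + 144]
  = √209
  ≈ 14.46

14.46


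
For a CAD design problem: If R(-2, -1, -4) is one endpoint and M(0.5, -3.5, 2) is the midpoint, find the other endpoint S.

S = 2M - R
  = (2·0.5 - (-2), 2·(-3.5) - (-1), 2·2 - (-4))
  = (1 + 2, -7 + 1, 4 + 4)
  = (3, -6, 8)

(3, -6, 8)


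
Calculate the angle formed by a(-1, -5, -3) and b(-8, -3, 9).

a·b = (-1)·(-8) + (-5)·(-3) + (-3)·9 = 8 + 15 - 27 = -4
|a| = √((-1)² + (-5)² + (-3)²) = √35 ≈ 5.916
|b| = √((-8)² + (-3)² + 9²) = √154 ≈ 12.41
cos θ = (a·b)/(|a||b|) = -4/(5.916·12.41) ≈ -0.05448
θ = arccos(-0.05448) ≈ 93.12°

93.12°


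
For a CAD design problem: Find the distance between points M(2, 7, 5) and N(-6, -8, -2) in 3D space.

d = √[(x₂-x₁)² + (y₂-y₁)² + (z₂-z₁)²]
  = √[(-8)² + (-15)² + (-7)²]
  = √[64 + 225 + 49]
  = √338
  ≈ 18.38

18.38


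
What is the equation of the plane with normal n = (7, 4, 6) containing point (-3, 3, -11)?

The plane through P with normal n = (a, b, c) satisfies n·(r - P) = 0,
i.e. ax + by + cz = a·x₀ + b·y₀ + c·z₀.
d = 7·(-3) + 4·3 + 6·(-11)
  = -21 + 12 - 66
  = -75
Equation: 7x + 4y + 6z = -75

7x + 4y + 6z = -75


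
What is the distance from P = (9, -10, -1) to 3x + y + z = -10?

distance = |a·x₀ + b·y₀ + c·z₀ - d| / √(a² + b² + c²)
  = |3·9 + 1·(-10) + 1·(-1) - (-10)| / √(3² + 1² + 1²)
  = |27 - 10 - 1 + 10| / √(9 + 1 + 1)
  = |26| / √11
  = 26 / 3.317
  ≈ 7.839

7.839


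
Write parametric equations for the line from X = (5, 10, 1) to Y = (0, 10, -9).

Direction vector d = Y - X = (0 - 5, 10 - 10, -9 - 1) = (-5, 0, -10)
Parametric form r = X + t·d:
x = 5 - 5t, y = 10, z = 1 - 10t

x = 5 - 5t, y = 10, z = 1 - 10t


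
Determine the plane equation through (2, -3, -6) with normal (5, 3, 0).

The plane through P with normal n = (a, b, c) satisfies n·(r - P) = 0,
i.e. ax + by + cz = a·x₀ + b·y₀ + c·z₀.
d = 5·2 + 3·(-3) + 0·(-6)
  = 10 - 9 + 0
  = 1
Equation: 5x + 3y = 1

5x + 3y = 1


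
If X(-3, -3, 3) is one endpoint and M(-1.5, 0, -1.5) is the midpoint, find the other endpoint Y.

Y = 2M - X
  = (2·(-1.5) - (-3), 2·0 - (-3), 2·(-1.5) - 3)
  = (-3 + 3, 0 + 3, -3 - 3)
  = (0, 3, -6)

(0, 3, -6)


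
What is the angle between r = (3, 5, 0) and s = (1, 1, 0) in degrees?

r·s = 3·1 + 5·1 + 0·0 = 3 + 5 + 0 = 8
|r| = √(3² + 5² + 0²) = √34 ≈ 5.831
|s| = √(1² + 1² + 0²) = √2 ≈ 1.414
cos θ = (r·s)/(|r||s|) = 8/(5.831·1.414) ≈ 0.9701
θ = arccos(0.9701) ≈ 14.04°

14.04°


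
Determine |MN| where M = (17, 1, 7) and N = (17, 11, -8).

d = √[(x₂-x₁)² + (y₂-y₁)² + (z₂-z₁)²]
  = √[0² + 10² + (-15)²]
  = √[0 + 100 + 225]
  = √325
  ≈ 18.03

18.03


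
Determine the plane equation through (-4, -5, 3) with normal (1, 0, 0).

The plane through P with normal n = (a, b, c) satisfies n·(r - P) = 0,
i.e. ax + by + cz = a·x₀ + b·y₀ + c·z₀.
d = 1·(-4) + 0·(-5) + 0·3
  = -4 + 0 + 0
  = -4
Equation: x = -4

x = -4


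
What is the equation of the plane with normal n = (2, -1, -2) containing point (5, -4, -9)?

The plane through P with normal n = (a, b, c) satisfies n·(r - P) = 0,
i.e. ax + by + cz = a·x₀ + b·y₀ + c·z₀.
d = 2·5 + (-1)·(-4) + (-2)·(-9)
  = 10 + 4 + 18
  = 32
Equation: 2x - y - 2z = 32

2x - y - 2z = 32


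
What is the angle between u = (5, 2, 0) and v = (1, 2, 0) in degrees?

u·v = 5·1 + 2·2 + 0·0 = 5 + 4 + 0 = 9
|u| = √(5² + 2² + 0²) = √29 ≈ 5.385
|v| = √(1² + 2² + 0²) = √5 ≈ 2.236
cos θ = (u·v)/(|u||v|) = 9/(5.385·2.236) ≈ 0.7474
θ = arccos(0.7474) ≈ 41.63°

41.63°


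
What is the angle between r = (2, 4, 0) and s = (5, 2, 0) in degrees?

r·s = 2·5 + 4·2 + 0·0 = 10 + 8 + 0 = 18
|r| = √(2² + 4² + 0²) = √20 ≈ 4.472
|s| = √(5² + 2² + 0²) = √29 ≈ 5.385
cos θ = (r·s)/(|r||s|) = 18/(4.472·5.385) ≈ 0.7474
θ = arccos(0.7474) ≈ 41.63°

41.63°


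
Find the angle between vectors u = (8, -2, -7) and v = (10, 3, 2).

u·v = 8·10 + (-2)·3 + (-7)·2 = 80 - 6 - 14 = 60
|u| = √(8² + (-2)² + (-7)²) = √117 ≈ 10.82
|v| = √(10² + 3² + 2²) = √113 ≈ 10.63
cos θ = (u·v)/(|u||v|) = 60/(10.82·10.63) ≈ 0.5218
θ = arccos(0.5218) ≈ 58.55°

58.55°


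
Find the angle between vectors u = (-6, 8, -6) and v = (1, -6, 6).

u·v = (-6)·1 + 8·(-6) + (-6)·6 = -6 - 48 - 36 = -90
|u| = √((-6)² + 8² + (-6)²) = √136 ≈ 11.66
|v| = √(1² + (-6)² + 6²) = √73 ≈ 8.544
cos θ = (u·v)/(|u||v|) = -90/(11.66·8.544) ≈ -0.9033
θ = arccos(-0.9033) ≈ 154.6°

154.6°
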